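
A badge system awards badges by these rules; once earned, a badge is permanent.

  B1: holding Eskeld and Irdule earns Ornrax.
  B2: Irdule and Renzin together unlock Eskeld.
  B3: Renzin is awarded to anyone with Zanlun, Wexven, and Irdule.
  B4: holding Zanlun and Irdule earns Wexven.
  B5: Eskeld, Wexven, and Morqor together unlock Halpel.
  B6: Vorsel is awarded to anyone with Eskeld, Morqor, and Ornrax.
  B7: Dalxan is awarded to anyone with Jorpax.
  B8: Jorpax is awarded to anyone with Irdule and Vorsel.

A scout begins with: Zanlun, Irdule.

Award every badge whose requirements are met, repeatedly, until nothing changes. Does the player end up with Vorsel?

Vorsel would need Eskeld, Morqor, and Ornrax (B6), but Morqor is never earned.

No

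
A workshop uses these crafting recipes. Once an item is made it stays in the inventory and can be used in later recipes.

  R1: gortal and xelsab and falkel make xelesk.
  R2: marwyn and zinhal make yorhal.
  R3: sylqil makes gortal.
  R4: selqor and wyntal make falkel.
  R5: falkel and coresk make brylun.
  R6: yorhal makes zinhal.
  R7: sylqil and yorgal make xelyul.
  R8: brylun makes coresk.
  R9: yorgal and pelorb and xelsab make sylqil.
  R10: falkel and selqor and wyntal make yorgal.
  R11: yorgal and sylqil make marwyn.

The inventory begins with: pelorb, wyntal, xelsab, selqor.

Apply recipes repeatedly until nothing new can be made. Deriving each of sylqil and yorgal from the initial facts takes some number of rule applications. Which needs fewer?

yorgal

yorgal: Using R4, selqor and wyntal make falkel. falkel and selqor and wyntal → yorgal (R10). [2 rule applications]
sylqil: selqor and wyntal → falkel (R4). Using R10, falkel, selqor, and wyntal make yorgal. Using R9, yorgal, pelorb, and xelsab make sylqil. [3 rule applications]
yorgal needs fewer.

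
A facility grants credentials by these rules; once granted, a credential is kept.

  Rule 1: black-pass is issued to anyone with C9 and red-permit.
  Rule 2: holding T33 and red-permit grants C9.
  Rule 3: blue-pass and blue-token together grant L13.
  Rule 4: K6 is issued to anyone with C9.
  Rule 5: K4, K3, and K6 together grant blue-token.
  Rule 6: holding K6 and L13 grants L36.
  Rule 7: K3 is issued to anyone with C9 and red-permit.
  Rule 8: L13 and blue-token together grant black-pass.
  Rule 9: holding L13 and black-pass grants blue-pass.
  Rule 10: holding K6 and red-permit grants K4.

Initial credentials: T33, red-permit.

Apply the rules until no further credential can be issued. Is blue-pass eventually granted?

No

blue-pass would need L13 and black-pass (Rule 9), but L13 is never granted.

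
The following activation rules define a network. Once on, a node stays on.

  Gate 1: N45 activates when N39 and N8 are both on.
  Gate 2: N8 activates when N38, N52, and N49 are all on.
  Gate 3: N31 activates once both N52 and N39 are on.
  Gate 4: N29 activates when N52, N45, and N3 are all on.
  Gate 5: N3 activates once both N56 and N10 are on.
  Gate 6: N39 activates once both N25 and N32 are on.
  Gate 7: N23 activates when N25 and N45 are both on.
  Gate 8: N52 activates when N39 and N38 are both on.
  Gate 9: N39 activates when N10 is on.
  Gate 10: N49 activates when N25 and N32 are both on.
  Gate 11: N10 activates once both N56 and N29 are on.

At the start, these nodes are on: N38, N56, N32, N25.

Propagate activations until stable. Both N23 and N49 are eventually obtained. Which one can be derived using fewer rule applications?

N49

N49: N25 and N32 are on, so N49 activates (Gate 10). [1 rule application]
N23: N25 and N32 are on, so N39 activates (Gate 6). Gate 10: N25 and N32 on → N49 on. Gate 8: N39 and N38 on → N52 on. N38, N52, and N49 are on, so N8 activates (Gate 2). Gate 1: N39 and N8 on → N45 on. N25 and N45 are on, so N23 activates (Gate 7). [6 rule applications]
N49 needs fewer.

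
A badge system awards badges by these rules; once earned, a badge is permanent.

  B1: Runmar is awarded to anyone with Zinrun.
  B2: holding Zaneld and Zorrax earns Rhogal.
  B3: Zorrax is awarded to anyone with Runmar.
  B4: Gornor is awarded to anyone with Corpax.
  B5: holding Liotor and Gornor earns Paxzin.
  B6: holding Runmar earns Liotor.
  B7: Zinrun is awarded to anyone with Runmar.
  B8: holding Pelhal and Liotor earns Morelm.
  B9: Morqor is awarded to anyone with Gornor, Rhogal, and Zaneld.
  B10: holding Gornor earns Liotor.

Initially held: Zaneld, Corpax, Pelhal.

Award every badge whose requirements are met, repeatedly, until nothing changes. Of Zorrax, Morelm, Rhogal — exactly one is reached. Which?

With Corpax, Gornor is earned (B4).
With Gornor, Liotor is earned (B10).
With Pelhal and Liotor, Morelm is earned (B8).
Rhogal would need Zaneld and Zorrax (B2), but Zorrax is never earned. Zorrax would need Runmar (B3), but Runmar is never earned.

Morelm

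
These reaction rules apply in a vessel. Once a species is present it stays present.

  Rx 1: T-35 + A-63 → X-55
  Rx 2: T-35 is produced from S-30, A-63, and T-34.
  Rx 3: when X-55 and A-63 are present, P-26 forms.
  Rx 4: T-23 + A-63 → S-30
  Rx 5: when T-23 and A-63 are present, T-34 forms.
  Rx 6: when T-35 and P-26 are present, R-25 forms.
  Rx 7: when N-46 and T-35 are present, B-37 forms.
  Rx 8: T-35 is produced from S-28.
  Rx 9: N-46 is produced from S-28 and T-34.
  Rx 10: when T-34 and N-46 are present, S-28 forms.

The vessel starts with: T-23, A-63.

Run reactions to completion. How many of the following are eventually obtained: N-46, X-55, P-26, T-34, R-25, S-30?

T-23 and A-63 present → T-34 forms (Rx 5).
T-23 and A-63 present → S-30 forms (Rx 4).
S-30, A-63, and T-34 present → T-35 forms (Rx 2).
T-35 and A-63 present → X-55 forms (Rx 1).
X-55 and A-63 present → P-26 forms (Rx 3).
T-35 and P-26 present → R-25 forms (Rx 6).
N-46 would need S-28 and T-34 (Rx 9), but S-28 never forms.
X-55: reached.
P-26: reached.
T-34: reached.
R-25: reached.
S-30: reached.
Reached: X-55, P-26, T-34, R-25, and S-30 — 5 of the 6.

5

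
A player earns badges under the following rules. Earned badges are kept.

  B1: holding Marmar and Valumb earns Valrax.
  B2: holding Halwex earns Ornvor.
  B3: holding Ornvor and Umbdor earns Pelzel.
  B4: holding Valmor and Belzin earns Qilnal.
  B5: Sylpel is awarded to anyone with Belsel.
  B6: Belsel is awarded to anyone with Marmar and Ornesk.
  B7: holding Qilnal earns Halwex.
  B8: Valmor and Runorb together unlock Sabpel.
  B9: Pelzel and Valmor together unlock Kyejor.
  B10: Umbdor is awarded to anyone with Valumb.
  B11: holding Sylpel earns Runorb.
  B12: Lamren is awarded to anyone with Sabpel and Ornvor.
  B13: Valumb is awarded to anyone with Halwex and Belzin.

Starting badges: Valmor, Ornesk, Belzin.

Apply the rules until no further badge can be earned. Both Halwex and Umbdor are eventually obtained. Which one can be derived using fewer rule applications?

Halwex

Halwex: With Valmor and Belzin, Qilnal is earned (B4). With Qilnal, Halwex is earned (B7). [2 rule applications]
Umbdor: With Valmor and Belzin, Qilnal is earned (B4). With Qilnal, Halwex is earned (B7). With Halwex and Belzin, Valumb is earned (B13). With Valumb, Umbdor is earned (B10). [4 rule applications]
Halwex needs fewer.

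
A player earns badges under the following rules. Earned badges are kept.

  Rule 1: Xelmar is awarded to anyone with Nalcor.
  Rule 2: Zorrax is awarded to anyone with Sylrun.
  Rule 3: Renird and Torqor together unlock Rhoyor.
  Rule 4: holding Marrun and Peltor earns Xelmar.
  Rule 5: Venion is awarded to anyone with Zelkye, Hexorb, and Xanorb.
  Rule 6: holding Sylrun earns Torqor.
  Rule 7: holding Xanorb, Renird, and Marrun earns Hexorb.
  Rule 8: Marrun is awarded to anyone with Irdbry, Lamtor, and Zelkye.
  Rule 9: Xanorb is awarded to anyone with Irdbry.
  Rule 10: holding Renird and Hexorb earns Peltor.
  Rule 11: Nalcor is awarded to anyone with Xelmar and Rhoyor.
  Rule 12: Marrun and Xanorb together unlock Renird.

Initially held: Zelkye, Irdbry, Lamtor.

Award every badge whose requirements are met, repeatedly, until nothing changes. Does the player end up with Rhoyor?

No

Rhoyor would need Renird and Torqor (Rule 3), but Torqor is never earned.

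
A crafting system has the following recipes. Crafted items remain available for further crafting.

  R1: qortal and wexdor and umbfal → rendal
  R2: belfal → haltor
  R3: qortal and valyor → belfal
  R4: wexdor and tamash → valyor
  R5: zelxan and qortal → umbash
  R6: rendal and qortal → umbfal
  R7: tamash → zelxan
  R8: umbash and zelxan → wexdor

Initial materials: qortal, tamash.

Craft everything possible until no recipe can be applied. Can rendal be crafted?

rendal would need qortal, wexdor, and umbfal (R1), but umbfal is never obtained.

No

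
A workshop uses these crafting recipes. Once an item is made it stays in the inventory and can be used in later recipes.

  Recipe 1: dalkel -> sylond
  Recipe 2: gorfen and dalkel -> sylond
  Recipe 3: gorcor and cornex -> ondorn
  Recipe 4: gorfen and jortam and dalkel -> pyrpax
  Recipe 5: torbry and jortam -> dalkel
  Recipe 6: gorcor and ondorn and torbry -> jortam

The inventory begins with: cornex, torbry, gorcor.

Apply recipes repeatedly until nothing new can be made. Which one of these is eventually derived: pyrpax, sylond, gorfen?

Using Recipe 3, gorcor and cornex make ondorn.
Using Recipe 6, gorcor, ondorn, and torbry make jortam.
Using Recipe 5, torbry and jortam make dalkel.
Using Recipe 1, dalkel makes sylond.
No rule produces gorfen, and it is not given. pyrpax would need gorfen, jortam, and dalkel (Recipe 4), but gorfen is never obtained.

sylond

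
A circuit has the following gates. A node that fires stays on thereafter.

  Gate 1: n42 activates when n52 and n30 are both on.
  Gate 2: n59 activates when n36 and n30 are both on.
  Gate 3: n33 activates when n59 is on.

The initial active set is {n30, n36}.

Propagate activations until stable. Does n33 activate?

Gate 2: n36 and n30 on → n59 on.
Gate 3: n59 on → n33 on.

Yes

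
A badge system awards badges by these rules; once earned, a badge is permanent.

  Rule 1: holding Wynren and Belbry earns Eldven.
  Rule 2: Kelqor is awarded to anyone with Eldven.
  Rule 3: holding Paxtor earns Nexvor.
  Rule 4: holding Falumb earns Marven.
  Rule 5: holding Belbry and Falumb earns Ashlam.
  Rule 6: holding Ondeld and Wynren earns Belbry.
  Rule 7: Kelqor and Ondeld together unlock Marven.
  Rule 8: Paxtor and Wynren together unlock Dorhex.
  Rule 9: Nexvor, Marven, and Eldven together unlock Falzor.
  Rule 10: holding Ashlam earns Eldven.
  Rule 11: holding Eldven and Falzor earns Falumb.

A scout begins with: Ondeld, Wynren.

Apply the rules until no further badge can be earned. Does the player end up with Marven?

Yes

With Ondeld and Wynren, Belbry is earned (Rule 6).
With Wynren and Belbry, Eldven is earned (Rule 1).
With Eldven, Kelqor is earned (Rule 2).
With Kelqor and Ondeld, Marven is earned (Rule 7).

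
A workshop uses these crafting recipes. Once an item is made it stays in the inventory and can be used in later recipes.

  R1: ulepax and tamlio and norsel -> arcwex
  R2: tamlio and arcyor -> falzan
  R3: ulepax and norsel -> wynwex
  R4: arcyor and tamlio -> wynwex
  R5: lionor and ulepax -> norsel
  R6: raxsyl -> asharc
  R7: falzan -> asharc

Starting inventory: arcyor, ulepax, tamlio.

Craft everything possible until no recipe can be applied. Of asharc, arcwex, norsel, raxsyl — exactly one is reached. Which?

asharc

tamlio and arcyor -> falzan (R2).
Using R7, falzan makes asharc.
No rule produces raxsyl, and it is not given. norsel would need lionor and ulepax (R5), but lionor is never obtained. arcwex would need ulepax, tamlio, and norsel (R1), but norsel is never obtained.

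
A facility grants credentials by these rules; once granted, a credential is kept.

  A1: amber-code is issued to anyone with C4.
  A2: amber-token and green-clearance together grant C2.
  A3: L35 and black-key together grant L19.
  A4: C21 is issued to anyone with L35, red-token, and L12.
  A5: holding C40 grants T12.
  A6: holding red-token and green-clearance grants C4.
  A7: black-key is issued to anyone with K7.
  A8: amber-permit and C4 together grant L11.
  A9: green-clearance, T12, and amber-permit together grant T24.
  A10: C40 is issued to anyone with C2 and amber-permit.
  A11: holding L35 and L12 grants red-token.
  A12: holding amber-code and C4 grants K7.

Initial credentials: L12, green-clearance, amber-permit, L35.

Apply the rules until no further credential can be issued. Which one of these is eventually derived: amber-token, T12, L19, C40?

Holding L35 and L12 grants red-token (A11).
Holding red-token and green-clearance grants C4 (A6).
Holding C4 grants amber-code (A1).
Holding amber-code and C4 grants K7 (A12).
Holding K7 grants black-key (A7).
Holding L35 and black-key grants L19 (A3).
C40 would need C2 and amber-permit (A10), but C2 is never granted. T12 would need C40 (A5), but C40 is never granted. No rule produces amber-token, and it is not given.

L19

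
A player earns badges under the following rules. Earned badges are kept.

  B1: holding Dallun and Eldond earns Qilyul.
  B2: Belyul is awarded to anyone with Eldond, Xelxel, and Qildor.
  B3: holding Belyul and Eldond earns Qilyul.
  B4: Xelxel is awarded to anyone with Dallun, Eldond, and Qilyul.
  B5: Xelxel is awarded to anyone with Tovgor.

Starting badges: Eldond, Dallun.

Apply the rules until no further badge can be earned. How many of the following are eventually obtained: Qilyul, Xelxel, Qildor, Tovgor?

2

With Dallun and Eldond, Qilyul is earned (B1).
With Dallun, Eldond, and Qilyul, Xelxel is earned (B4).
Qilyul: reached.
Xelxel: reached.
No rule produces Qildor, and it is not given.
No rule produces Tovgor, and it is not given.
Reached: Qilyul and Xelxel — 2 of the 4.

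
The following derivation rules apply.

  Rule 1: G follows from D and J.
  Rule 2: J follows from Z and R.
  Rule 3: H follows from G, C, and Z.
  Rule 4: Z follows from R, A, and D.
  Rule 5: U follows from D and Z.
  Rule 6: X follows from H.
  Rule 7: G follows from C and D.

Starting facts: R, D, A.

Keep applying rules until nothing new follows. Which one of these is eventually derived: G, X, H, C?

G

From R, A, and D, Rule 4 gives Z.
From Z and R, Rule 2 gives J.
From D and J, Rule 1 gives G.
H would need G, C, and Z (Rule 3), but C is never established. X would need H (Rule 6), but H is never established. No rule produces C, and it is not given.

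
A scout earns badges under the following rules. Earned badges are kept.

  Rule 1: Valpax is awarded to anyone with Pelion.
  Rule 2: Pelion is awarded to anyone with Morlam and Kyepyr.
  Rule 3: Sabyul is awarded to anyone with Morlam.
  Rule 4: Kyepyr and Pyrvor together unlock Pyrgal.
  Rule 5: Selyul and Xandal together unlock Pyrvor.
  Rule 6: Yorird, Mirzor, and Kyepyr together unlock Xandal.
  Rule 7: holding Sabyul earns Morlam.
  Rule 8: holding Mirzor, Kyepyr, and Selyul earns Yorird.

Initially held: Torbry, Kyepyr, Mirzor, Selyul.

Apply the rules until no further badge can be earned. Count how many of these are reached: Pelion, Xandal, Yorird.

With Mirzor, Kyepyr, and Selyul, Yorird is earned (Rule 8).
With Yorird, Mirzor, and Kyepyr, Xandal is earned (Rule 6).
Pelion would need Morlam and Kyepyr (Rule 2), but Morlam is never earned.
Xandal: reached.
Yorird: reached.
Reached: Xandal and Yorird — 2 of the 3.

2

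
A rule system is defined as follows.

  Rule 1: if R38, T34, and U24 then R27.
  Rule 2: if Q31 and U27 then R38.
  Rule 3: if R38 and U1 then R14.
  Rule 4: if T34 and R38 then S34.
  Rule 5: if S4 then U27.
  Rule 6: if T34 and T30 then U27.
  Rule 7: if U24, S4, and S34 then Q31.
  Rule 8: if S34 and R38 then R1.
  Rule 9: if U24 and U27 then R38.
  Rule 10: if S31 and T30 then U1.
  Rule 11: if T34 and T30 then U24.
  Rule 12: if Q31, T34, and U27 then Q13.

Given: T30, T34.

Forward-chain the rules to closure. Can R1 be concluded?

Yes

From T34 and T30, Rule 6 gives U27.
From T34 and T30, Rule 11 gives U24.
U24 and U27 hold, so R38 follows (Rule 9).
T34 and R38 hold, so S34 follows (Rule 4).
S34 and R38 hold, so R1 follows (Rule 8).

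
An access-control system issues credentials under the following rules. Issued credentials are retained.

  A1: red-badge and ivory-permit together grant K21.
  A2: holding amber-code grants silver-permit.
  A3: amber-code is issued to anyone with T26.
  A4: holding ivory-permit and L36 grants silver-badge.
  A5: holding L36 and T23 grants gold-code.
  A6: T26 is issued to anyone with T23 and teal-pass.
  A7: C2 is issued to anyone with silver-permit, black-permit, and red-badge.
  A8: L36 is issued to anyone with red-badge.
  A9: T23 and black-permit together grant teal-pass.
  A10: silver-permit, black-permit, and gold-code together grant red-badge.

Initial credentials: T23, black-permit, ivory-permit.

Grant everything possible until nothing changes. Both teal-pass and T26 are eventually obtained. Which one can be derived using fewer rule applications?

teal-pass

teal-pass: Holding T23 and black-permit grants teal-pass (A9). [1 rule application]
T26: Holding T23 and black-permit grants teal-pass (A9). Holding T23 and teal-pass grants T26 (A6). [2 rule applications]
teal-pass needs fewer.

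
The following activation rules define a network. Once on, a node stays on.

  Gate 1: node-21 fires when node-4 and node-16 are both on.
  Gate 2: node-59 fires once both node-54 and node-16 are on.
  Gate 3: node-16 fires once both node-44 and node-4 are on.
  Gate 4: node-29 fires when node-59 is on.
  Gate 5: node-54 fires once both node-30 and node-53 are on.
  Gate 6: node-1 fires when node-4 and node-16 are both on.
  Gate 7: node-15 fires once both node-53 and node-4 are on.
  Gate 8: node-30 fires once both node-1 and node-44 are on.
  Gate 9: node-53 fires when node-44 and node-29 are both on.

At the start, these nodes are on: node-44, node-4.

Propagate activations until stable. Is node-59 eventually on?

No

node-59 would need node-54 and node-16 (Gate 2), but node-54 never turns on.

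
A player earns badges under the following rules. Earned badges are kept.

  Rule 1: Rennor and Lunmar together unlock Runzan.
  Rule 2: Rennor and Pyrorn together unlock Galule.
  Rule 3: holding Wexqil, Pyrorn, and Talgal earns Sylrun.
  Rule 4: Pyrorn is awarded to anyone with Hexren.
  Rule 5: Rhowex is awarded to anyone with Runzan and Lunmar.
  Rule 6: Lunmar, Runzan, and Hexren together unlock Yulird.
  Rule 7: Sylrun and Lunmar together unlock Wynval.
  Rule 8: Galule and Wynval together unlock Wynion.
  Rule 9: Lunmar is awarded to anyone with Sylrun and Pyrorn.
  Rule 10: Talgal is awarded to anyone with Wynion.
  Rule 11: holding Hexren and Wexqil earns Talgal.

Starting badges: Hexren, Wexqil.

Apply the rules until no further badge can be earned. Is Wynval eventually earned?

With Hexren, Pyrorn is earned (Rule 4).
With Hexren and Wexqil, Talgal is earned (Rule 11).
With Wexqil, Pyrorn, and Talgal, Sylrun is earned (Rule 3).
With Sylrun and Pyrorn, Lunmar is earned (Rule 9).
With Sylrun and Lunmar, Wynval is earned (Rule 7).

Yes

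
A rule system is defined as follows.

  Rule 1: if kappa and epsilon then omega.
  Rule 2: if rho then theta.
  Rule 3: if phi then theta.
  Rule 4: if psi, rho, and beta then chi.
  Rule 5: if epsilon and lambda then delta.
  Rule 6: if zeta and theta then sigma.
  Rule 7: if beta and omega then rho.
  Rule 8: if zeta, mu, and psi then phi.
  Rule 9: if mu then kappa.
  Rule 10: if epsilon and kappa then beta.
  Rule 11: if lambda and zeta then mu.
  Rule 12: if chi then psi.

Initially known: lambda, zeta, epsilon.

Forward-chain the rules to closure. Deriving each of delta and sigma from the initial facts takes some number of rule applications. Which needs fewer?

delta: epsilon and lambda hold, so delta follows (Rule 5). [1 rule application]
sigma: lambda and zeta hold, so mu follows (Rule 11). From mu, Rule 9 gives kappa. From kappa and epsilon, Rule 1 gives omega. epsilon and kappa hold, so beta follows (Rule 10). From beta and omega, Rule 7 gives rho. From rho, Rule 2 gives theta. From zeta and theta, Rule 6 gives sigma. [7 rule applications]
delta needs fewer.

delta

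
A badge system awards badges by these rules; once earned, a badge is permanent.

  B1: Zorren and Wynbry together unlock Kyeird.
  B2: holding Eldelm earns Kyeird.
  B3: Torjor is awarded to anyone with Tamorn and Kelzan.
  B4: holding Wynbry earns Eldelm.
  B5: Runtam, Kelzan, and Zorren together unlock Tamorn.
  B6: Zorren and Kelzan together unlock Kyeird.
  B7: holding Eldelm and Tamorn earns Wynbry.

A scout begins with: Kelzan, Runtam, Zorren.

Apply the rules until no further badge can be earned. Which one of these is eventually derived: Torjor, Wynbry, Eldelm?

With Runtam, Kelzan, and Zorren, Tamorn is earned (B5).
With Tamorn and Kelzan, Torjor is earned (B3).
Wynbry would need Eldelm and Tamorn (B7), but Eldelm is never earned. Eldelm would need Wynbry (B4), but Wynbry is never earned.

Torjor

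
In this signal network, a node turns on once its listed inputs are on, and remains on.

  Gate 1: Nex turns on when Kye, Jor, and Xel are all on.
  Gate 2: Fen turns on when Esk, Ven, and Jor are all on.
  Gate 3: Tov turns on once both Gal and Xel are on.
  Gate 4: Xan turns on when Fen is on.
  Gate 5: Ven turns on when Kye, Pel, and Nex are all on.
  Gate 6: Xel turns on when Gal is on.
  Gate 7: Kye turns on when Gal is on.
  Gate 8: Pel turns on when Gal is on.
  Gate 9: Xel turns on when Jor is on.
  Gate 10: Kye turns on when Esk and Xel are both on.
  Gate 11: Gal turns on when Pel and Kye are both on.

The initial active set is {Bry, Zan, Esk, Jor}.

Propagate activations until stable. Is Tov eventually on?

Tov would need Gal and Xel (Gate 3), but Gal never turns on.

No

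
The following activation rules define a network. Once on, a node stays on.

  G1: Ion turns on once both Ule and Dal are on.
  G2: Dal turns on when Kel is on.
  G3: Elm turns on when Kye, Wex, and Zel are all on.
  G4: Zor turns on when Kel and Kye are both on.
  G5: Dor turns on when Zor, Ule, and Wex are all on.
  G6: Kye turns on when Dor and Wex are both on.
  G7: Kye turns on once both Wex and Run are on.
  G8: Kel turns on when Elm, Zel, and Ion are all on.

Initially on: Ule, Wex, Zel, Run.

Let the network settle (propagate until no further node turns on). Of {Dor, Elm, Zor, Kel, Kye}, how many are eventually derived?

G7: Wex and Run on → Kye on.
G3: Kye, Wex, and Zel on → Elm on.
Dor would need Zor, Ule, and Wex (G5), but Zor never turns on.
Elm: reached.
Zor would need Kel and Kye (G4), but Kel never turns on.
Kel would need Elm, Zel, and Ion (G8), but Ion never turns on.
Kye: reached.
Reached: Elm and Kye — 2 of the 5.

2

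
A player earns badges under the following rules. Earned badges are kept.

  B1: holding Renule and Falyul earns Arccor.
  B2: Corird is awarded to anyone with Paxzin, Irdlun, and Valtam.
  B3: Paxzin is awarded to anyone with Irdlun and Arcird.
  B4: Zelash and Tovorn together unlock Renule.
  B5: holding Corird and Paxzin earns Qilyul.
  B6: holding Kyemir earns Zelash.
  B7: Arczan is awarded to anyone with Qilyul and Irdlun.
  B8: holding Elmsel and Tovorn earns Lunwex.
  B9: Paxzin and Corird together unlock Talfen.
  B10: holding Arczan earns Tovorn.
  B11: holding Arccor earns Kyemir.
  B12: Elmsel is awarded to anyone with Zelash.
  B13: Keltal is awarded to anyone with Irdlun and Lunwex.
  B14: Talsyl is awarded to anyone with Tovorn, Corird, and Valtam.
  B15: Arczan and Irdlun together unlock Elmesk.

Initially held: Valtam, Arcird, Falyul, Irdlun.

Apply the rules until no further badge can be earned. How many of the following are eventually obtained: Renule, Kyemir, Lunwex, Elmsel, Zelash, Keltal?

Renule would need Zelash and Tovorn (B4), but Zelash is never earned.
Kyemir would need Arccor (B11), but Arccor is never earned.
Lunwex would need Elmsel and Tovorn (B8), but Elmsel is never earned.
Elmsel would need Zelash (B12), but Zelash is never earned.
Zelash would need Kyemir (B6), but Kyemir is never earned.
Keltal would need Irdlun and Lunwex (B13), but Lunwex is never earned.
None of the 6 are reached.

0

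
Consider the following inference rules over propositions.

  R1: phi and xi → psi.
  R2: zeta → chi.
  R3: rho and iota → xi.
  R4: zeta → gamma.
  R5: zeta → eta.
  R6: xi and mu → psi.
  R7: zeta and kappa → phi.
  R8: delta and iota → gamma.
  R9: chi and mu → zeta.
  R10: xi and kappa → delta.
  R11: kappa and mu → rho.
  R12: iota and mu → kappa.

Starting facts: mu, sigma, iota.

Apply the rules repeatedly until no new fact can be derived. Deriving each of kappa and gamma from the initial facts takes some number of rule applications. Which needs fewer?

kappa

kappa: iota and mu hold, so kappa follows (R12). [1 rule application]
gamma: iota and mu hold, so kappa follows (R12). From kappa and mu, R11 gives rho. rho and iota hold, so xi follows (R3). xi and kappa hold, so delta follows (R10). delta and iota hold, so gamma follows (R8). [5 rule applications]
kappa needs fewer.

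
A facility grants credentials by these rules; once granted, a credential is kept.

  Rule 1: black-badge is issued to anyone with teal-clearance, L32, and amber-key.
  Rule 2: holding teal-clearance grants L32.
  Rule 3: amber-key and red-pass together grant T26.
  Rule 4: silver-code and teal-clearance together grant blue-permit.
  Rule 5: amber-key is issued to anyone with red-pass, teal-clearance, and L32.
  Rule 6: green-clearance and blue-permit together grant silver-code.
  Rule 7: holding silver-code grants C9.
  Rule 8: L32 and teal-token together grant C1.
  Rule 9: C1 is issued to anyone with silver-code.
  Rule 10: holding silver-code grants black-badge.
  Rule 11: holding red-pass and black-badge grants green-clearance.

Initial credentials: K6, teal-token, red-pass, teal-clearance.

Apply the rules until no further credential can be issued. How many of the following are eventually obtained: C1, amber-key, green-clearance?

Holding teal-clearance grants L32 (Rule 2).
Holding red-pass, teal-clearance, and L32 grants amber-key (Rule 5).
Holding L32 and teal-token grants C1 (Rule 8).
Holding teal-clearance, L32, and amber-key grants black-badge (Rule 1).
Holding red-pass and black-badge grants green-clearance (Rule 11).
C1: reached.
amber-key: reached.
green-clearance: reached.
All 3 are reached.

3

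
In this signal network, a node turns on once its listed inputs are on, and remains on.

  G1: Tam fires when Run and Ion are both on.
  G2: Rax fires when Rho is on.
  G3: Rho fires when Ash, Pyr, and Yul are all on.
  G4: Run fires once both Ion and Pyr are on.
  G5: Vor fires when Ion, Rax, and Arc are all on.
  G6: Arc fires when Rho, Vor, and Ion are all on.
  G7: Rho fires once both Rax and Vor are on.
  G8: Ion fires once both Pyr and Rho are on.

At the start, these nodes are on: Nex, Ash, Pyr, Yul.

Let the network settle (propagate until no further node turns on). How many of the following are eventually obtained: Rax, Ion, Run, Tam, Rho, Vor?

G3: Ash, Pyr, and Yul on → Rho on.
G2: Rho on → Rax on.
Pyr and Rho are on, so Ion fires (G8).
G4: Ion and Pyr on → Run on.
G1: Run and Ion on → Tam on.
Rax: reached.
Ion: reached.
Run: reached.
Tam: reached.
Rho: reached.
Vor would need Ion, Rax, and Arc (G5), but Arc never turns on.
Reached: Rax, Ion, Run, Tam, and Rho — 5 of the 6.

5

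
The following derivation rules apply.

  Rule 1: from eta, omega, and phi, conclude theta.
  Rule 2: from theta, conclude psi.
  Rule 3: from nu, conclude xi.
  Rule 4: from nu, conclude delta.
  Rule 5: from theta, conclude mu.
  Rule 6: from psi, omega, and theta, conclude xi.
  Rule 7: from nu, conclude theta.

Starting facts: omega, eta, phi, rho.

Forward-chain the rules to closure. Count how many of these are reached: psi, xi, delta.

eta, omega, and phi hold, so theta follows (Rule 1).
From theta, Rule 2 gives psi.
From psi, omega, and theta, Rule 6 gives xi.
psi: reached.
xi: reached.
delta would need nu (Rule 4), but nu is never established.
Reached: psi and xi — 2 of the 3.

2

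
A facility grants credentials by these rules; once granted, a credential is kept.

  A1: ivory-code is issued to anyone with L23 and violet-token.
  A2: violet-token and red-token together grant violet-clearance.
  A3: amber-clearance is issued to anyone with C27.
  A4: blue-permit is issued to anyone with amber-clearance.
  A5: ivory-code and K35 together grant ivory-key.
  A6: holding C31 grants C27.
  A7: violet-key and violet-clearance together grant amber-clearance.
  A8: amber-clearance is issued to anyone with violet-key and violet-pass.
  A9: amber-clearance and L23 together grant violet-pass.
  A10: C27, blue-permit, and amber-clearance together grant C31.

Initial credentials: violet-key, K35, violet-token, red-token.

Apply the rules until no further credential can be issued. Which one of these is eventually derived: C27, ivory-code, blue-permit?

blue-permit

Holding violet-token and red-token grants violet-clearance (A2).
Holding violet-key and violet-clearance grants amber-clearance (A7).
Holding amber-clearance grants blue-permit (A4).
C27 would need C31 (A6), but C31 is never granted. ivory-code would need L23 and violet-token (A1), but L23 is never granted.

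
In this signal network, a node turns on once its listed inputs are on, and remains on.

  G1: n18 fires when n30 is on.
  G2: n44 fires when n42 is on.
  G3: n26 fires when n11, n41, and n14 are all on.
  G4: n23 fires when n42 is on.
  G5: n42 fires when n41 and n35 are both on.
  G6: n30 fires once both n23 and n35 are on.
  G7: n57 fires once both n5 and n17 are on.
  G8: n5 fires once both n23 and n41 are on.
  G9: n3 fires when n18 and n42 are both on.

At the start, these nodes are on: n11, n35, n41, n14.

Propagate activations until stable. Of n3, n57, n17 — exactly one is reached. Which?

n3

G5: n41 and n35 on → n42 on.
n42 is on, so n23 fires (G4).
n23 and n35 are on, so n30 fires (G6).
G1: n30 on → n18 on.
G9: n18 and n42 on → n3 on.
n57 would need n5 and n17 (G7), but n17 never turns on. No rule produces n17, and it is not given.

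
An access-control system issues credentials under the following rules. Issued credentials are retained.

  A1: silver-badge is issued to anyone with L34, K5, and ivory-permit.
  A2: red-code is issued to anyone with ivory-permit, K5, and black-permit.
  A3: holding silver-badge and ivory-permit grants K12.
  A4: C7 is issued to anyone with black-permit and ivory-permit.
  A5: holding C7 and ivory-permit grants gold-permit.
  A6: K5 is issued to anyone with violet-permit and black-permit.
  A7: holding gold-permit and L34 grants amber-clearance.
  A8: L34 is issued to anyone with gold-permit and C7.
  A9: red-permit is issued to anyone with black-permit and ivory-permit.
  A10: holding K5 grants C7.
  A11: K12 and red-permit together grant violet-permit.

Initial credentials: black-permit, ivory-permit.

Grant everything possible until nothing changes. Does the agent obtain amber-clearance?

Yes

Holding black-permit and ivory-permit grants C7 (A4).
Holding C7 and ivory-permit grants gold-permit (A5).
Holding gold-permit and C7 grants L34 (A8).
Holding gold-permit and L34 grants amber-clearance (A7).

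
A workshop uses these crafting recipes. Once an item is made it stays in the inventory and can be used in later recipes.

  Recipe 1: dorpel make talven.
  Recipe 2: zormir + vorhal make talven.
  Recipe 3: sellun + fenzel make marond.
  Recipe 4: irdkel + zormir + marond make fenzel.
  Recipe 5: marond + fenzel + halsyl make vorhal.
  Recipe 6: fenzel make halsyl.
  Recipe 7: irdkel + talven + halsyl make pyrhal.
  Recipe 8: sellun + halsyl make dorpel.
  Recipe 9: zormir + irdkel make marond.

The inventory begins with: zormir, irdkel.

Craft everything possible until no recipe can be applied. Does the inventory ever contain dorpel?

dorpel would need sellun and halsyl (Recipe 8), but sellun is never obtained.

No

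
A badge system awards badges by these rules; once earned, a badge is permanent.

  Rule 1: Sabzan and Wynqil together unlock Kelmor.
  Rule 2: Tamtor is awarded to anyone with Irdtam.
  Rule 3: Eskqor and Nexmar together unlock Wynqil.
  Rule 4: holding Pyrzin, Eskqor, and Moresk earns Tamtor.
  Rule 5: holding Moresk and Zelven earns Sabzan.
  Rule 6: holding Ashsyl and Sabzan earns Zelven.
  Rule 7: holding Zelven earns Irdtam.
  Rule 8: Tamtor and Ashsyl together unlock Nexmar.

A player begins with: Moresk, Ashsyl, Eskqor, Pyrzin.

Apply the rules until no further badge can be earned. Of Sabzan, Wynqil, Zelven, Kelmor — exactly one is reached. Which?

Wynqil

With Pyrzin, Eskqor, and Moresk, Tamtor is earned (Rule 4).
With Tamtor and Ashsyl, Nexmar is earned (Rule 8).
With Eskqor and Nexmar, Wynqil is earned (Rule 3).
Zelven would need Ashsyl and Sabzan (Rule 6), but Sabzan is never earned. Sabzan would need Moresk and Zelven (Rule 5), but Zelven is never earned. Kelmor would need Sabzan and Wynqil (Rule 1), but Sabzan is never earned.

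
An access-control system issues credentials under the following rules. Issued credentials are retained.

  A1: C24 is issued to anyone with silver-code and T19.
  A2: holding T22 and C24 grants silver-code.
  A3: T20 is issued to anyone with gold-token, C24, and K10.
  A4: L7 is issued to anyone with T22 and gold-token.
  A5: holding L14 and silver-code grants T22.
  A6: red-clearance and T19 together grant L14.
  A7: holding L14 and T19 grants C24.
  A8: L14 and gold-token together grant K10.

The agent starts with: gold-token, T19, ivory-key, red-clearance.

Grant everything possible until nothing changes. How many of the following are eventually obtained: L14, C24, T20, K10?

Holding red-clearance and T19 grants L14 (A6).
Holding L14 and T19 grants C24 (A7).
Holding L14 and gold-token grants K10 (A8).
Holding gold-token, C24, and K10 grants T20 (A3).
L14: reached.
C24: reached.
T20: reached.
K10: reached.
All 4 are reached.

4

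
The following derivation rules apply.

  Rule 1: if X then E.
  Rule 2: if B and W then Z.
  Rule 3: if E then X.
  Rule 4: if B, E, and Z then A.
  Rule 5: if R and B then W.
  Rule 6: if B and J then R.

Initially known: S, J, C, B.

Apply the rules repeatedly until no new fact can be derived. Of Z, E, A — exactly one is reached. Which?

Z

B and J hold, so R follows (Rule 6).
From R and B, Rule 5 gives W.
B and W hold, so Z follows (Rule 2).
A would need B, E, and Z (Rule 4), but E is never established. E would need X (Rule 1), but X is never established.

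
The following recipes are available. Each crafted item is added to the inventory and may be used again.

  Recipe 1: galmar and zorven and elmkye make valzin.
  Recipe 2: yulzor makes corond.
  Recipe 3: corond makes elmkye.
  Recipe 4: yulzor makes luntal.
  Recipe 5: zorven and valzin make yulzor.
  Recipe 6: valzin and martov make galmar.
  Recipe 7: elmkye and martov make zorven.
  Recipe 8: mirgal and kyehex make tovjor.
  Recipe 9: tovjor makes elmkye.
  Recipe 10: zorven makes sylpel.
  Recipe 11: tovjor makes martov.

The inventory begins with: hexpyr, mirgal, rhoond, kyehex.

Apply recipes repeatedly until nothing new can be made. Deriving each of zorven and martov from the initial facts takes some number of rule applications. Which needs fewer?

martov

martov: mirgal and kyehex → tovjor (Recipe 8). tovjor → martov (Recipe 11). [2 rule applications]
zorven: Using Recipe 8, mirgal and kyehex make tovjor. Using Recipe 9, tovjor makes elmkye. tovjor → martov (Recipe 11). elmkye and martov → zorven (Recipe 7). [4 rule applications]
martov needs fewer.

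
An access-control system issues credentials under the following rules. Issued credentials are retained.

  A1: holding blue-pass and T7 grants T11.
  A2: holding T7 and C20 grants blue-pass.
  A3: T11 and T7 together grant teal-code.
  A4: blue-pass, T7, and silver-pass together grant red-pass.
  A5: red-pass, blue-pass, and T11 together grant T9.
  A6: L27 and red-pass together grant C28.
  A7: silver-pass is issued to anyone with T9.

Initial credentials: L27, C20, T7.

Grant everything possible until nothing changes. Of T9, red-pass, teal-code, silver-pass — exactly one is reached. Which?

Holding T7 and C20 grants blue-pass (A2).
Holding blue-pass and T7 grants T11 (A1).
Holding T11 and T7 grants teal-code (A3).
red-pass would need blue-pass, T7, and silver-pass (A4), but silver-pass is never granted. silver-pass would need T9 (A7), but T9 is never granted. T9 would need red-pass, blue-pass, and T11 (A5), but red-pass is never granted.

teal-code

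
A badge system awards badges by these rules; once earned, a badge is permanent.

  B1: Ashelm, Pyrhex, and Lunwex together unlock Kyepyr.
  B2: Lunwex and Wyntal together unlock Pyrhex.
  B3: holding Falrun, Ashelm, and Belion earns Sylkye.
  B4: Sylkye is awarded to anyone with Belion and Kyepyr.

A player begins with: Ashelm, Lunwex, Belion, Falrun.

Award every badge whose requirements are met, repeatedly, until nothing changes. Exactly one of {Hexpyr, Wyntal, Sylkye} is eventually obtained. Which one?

With Falrun, Ashelm, and Belion, Sylkye is earned (B3).
No rule produces Wyntal, and it is not given. No rule produces Hexpyr, and it is not given.

Sylkye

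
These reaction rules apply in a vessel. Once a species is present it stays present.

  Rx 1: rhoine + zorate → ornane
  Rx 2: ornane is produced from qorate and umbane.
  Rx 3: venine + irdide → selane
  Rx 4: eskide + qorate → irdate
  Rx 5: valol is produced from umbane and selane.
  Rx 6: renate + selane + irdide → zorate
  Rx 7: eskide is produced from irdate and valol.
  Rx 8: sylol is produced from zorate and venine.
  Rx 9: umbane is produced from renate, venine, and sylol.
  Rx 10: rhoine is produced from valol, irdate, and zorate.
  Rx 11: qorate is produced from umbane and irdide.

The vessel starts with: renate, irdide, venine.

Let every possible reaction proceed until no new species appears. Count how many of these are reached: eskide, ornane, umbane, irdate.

venine and irdide present → selane forms (Rx 3).
renate, selane, and irdide present → zorate forms (Rx 6).
zorate and venine present → sylol forms (Rx 8).
renate, venine, and sylol present → umbane forms (Rx 9).
umbane and irdide present → qorate forms (Rx 11).
qorate and umbane present → ornane forms (Rx 2).
eskide would need irdate and valol (Rx 7), but irdate never forms.
ornane: reached.
umbane: reached.
irdate would need eskide and qorate (Rx 4), but eskide never forms.
Reached: ornane and umbane — 2 of the 4.

2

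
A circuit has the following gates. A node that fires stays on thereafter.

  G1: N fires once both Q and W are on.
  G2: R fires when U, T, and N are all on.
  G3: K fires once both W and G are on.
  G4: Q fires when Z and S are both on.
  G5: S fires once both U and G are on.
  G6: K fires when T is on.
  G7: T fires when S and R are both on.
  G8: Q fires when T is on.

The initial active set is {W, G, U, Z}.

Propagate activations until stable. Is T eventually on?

No

T would need S and R (G7), but R never turns on.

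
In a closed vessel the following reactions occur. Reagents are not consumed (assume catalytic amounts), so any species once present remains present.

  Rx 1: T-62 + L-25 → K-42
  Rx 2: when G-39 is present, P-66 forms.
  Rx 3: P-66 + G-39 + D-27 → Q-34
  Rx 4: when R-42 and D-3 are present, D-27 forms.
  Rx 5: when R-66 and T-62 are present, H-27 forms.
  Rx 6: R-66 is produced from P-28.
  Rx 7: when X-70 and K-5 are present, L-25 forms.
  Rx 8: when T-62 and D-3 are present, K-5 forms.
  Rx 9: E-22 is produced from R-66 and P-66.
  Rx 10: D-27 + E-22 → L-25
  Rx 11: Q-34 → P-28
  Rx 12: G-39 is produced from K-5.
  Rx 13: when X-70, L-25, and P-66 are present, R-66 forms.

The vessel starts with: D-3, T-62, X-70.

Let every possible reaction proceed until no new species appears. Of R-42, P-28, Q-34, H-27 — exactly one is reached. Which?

T-62 and D-3 present → K-5 forms (Rx 8).
X-70 and K-5 present → L-25 forms (Rx 7).
K-5 present → G-39 forms (Rx 12).
G-39 present → P-66 forms (Rx 2).
X-70, L-25, and P-66 present → R-66 forms (Rx 13).
R-66 and T-62 present → H-27 forms (Rx 5).
P-28 would need Q-34 (Rx 11), but Q-34 never forms. Q-34 would need P-66, G-39, and D-27 (Rx 3), but D-27 never forms. No rule produces R-42, and it is not given.

H-27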